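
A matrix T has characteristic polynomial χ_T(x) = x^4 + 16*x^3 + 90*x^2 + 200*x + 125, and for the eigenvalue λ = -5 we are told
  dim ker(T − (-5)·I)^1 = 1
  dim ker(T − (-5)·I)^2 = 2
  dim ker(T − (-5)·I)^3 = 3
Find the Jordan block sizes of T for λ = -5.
Block sizes for λ = -5: [3]

From the dimensions of kernels of powers, the number of Jordan blocks of size at least j is d_j − d_{j−1} where d_j = dim ker(N^j) (with d_0 = 0). Computing the differences gives [1, 1, 1].
The number of blocks of size exactly k is (#blocks of size ≥ k) − (#blocks of size ≥ k + 1), so the partition is: 1 block(s) of size 3.
In nonincreasing order the block sizes are [3].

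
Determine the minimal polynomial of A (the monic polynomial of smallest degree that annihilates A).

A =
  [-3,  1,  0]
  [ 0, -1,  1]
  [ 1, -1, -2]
x^3 + 6*x^2 + 12*x + 8

The characteristic polynomial is χ_A(x) = (x + 2)^3, so the eigenvalues are known. The minimal polynomial is
  m_A(x) = Π_λ (x − λ)^{k_λ}
where k_λ is the size of the *largest* Jordan block for λ (equivalently, the smallest k with (A − λI)^k v = 0 for every generalised eigenvector v of λ).

  λ = -2: largest Jordan block has size 3, contributing (x + 2)^3

So m_A(x) = (x + 2)^3 = x^3 + 6*x^2 + 12*x + 8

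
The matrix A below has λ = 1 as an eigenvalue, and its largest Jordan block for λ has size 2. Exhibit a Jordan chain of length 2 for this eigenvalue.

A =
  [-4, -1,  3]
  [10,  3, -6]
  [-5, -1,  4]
A Jordan chain for λ = 1 of length 2:
v_1 = (-5, 10, -5)ᵀ
v_2 = (1, 0, 0)ᵀ

Let N = A − (1)·I. We want v_2 with N^2 v_2 = 0 but N^1 v_2 ≠ 0; then v_{j-1} := N · v_j for j = 2, …, 2.

Pick v_2 = (1, 0, 0)ᵀ.
Then v_1 = N · v_2 = (-5, 10, -5)ᵀ.

Sanity check: (A − (1)·I) v_1 = (0, 0, 0)ᵀ = 0. ✓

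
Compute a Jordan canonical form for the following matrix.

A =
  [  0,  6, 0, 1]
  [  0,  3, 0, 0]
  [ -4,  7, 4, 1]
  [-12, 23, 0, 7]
J_2(3) ⊕ J_1(4) ⊕ J_1(4)

The characteristic polynomial is
  det(x·I − A) = x^4 - 14*x^3 + 73*x^2 - 168*x + 144 = (x - 4)^2*(x - 3)^2

Eigenvalues and multiplicities (the geometric multiplicity of λ is n − rank(A − λI), which equals the number of Jordan blocks for λ):
  λ = 3: algebraic multiplicity = 2, geometric multiplicity = 1
  λ = 4: algebraic multiplicity = 2, geometric multiplicity = 2

Determining the block sizes for each eigenvalue:
  λ = 3: one block (gm = 1), so the single block has size am = 2 → block sizes [2]
  λ = 4: gm = am = 2, so every block has size 1 → block sizes [1, 1]

Assembling the blocks gives a Jordan form
J =
  [3, 1, 0, 0]
  [0, 3, 0, 0]
  [0, 0, 4, 0]
  [0, 0, 0, 4]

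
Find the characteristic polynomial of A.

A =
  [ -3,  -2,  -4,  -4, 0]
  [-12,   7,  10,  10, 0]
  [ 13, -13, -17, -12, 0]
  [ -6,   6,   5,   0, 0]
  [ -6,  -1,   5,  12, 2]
x^5 + 11*x^4 + 19*x^3 - 115*x^2 - 200*x + 500

Expanding det(x·I − A) (e.g. by cofactor expansion or by noting that A is similar to its Jordan form J, which has the same characteristic polynomial as A) gives
  χ_A(x) = x^5 + 11*x^4 + 19*x^3 - 115*x^2 - 200*x + 500
which factors as (x - 2)^2*(x + 5)^3. The eigenvalues (with algebraic multiplicities) are λ = -5 with multiplicity 3, λ = 2 with multiplicity 2.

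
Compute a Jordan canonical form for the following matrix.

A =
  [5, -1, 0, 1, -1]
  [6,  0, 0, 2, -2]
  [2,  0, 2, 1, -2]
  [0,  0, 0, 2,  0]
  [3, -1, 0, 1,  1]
J_2(2) ⊕ J_2(2) ⊕ J_1(2)

The characteristic polynomial is
  det(x·I − A) = x^5 - 10*x^4 + 40*x^3 - 80*x^2 + 80*x - 32 = (x - 2)^5

Eigenvalues and multiplicities (the geometric multiplicity of λ is n − rank(A − λI), which equals the number of Jordan blocks for λ):
  λ = 2: algebraic multiplicity = 5, geometric multiplicity = 3

Determining the block sizes for each eigenvalue:
  λ = 2: with am = 5 and gm = 3, the partition is not yet determined (e.g. several partitions of 5 into 3 parts exist). Let N = A − (2)·I. Computing rank(N^1) = 2, rank(N^2) = 0; the number of blocks of size ≥ j is rank(N^{j−1}) − rank(N^j), giving [3, 2]. So we have 2 block(s) of size 2, 1 block(s) of size 1 → block sizes [2, 2, 1]

Assembling the blocks gives a Jordan form
J =
  [2, 1, 0, 0, 0]
  [0, 2, 0, 0, 0]
  [0, 0, 2, 1, 0]
  [0, 0, 0, 2, 0]
  [0, 0, 0, 0, 2]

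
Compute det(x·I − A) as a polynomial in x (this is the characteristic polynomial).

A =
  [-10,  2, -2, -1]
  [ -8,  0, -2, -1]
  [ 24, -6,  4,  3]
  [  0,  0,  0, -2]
x^4 + 8*x^3 + 24*x^2 + 32*x + 16

Expanding det(x·I − A) (e.g. by cofactor expansion or by noting that A is similar to its Jordan form J, which has the same characteristic polynomial as A) gives
  χ_A(x) = x^4 + 8*x^3 + 24*x^2 + 32*x + 16
which factors as (x + 2)^4. The eigenvalues (with algebraic multiplicities) are λ = -2 with multiplicity 4.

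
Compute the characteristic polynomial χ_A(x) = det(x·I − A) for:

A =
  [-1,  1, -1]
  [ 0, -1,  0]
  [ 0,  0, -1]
x^3 + 3*x^2 + 3*x + 1

Expanding det(x·I − A) (e.g. by cofactor expansion or by noting that A is similar to its Jordan form J, which has the same characteristic polynomial as A) gives
  χ_A(x) = x^3 + 3*x^2 + 3*x + 1
which factors as (x + 1)^3. The eigenvalues (with algebraic multiplicities) are λ = -1 with multiplicity 3.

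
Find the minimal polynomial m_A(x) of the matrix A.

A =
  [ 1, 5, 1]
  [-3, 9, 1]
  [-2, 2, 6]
x^3 - 16*x^2 + 84*x - 144

The characteristic polynomial is χ_A(x) = (x - 6)^2*(x - 4), so the eigenvalues are known. The minimal polynomial is
  m_A(x) = Π_λ (x − λ)^{k_λ}
where k_λ is the size of the *largest* Jordan block for λ (equivalently, the smallest k with (A − λI)^k v = 0 for every generalised eigenvector v of λ).

  λ = 4: largest Jordan block has size 1, contributing (x − 4)
  λ = 6: largest Jordan block has size 2, contributing (x − 6)^2

So m_A(x) = (x - 6)^2*(x - 4) = x^3 - 16*x^2 + 84*x - 144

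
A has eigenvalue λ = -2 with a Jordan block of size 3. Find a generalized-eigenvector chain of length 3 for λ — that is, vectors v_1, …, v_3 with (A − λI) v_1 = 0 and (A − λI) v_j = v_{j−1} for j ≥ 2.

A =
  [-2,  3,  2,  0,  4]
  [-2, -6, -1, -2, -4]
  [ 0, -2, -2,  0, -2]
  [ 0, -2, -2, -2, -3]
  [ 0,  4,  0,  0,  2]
A Jordan chain for λ = -2 of length 3:
v_1 = (-6, 8, 4, 4, -8)ᵀ
v_2 = (0, -2, 0, 0, 0)ᵀ
v_3 = (1, 0, 0, 0, 0)ᵀ

Let N = A − (-2)·I. We want v_3 with N^3 v_3 = 0 but N^2 v_3 ≠ 0; then v_{j-1} := N · v_j for j = 3, …, 2.

Pick v_3 = (1, 0, 0, 0, 0)ᵀ.
Then v_2 = N · v_3 = (0, -2, 0, 0, 0)ᵀ.
Then v_1 = N · v_2 = (-6, 8, 4, 4, -8)ᵀ.

Sanity check: (A − (-2)·I) v_1 = (0, 0, 0, 0, 0)ᵀ = 0. ✓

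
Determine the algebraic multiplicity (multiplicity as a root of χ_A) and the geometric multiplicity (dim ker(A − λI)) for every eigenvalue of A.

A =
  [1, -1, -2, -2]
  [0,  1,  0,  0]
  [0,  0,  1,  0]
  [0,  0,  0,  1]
λ = 1: alg = 4, geom = 3

Step 1 — factor the characteristic polynomial to read off the algebraic multiplicities:
  χ_A(x) = (x - 1)^4

Step 2 — compute geometric multiplicities via the rank-nullity identity g(λ) = n − rank(A − λI):
  rank(A − (1)·I) = 1, so dim ker(A − (1)·I) = n − 1 = 3

Summary:
  λ = 1: algebraic multiplicity = 4, geometric multiplicity = 3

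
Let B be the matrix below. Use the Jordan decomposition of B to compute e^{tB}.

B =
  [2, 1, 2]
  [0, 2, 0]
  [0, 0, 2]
e^{tB} =
  [exp(2*t), t*exp(2*t), 2*t*exp(2*t)]
  [0, exp(2*t), 0]
  [0, 0, exp(2*t)]

Strategy: write B = P · J · P⁻¹ where J is a Jordan canonical form, so e^{tB} = P · e^{tJ} · P⁻¹, and e^{tJ} can be computed block-by-block.

B has Jordan form
J =
  [2, 1, 0]
  [0, 2, 0]
  [0, 0, 2]
(up to reordering of blocks).

Per-block formulas:
  For a 1×1 block at λ = 2: exp(t · [2]) = [e^(2t)].
  For a 2×2 Jordan block J_2(2): exp(t · J_2(2)) = e^(2t)·(I + t·N), where N is the 2×2 nilpotent shift.

After assembling e^{tJ} and conjugating by P, we get:

e^{tB} =
  [exp(2*t), t*exp(2*t), 2*t*exp(2*t)]
  [0, exp(2*t), 0]
  [0, 0, exp(2*t)]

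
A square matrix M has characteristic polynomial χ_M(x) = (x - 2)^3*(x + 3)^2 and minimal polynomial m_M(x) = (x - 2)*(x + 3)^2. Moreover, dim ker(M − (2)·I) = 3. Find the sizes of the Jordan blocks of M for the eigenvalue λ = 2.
Block sizes for λ = 2: [1, 1, 1]

Step 1 — from the characteristic polynomial, algebraic multiplicity of λ = 2 is 3. From dim ker(M − (2)·I) = 3, there are exactly 3 Jordan blocks for λ = 2.
Step 2 — from the minimal polynomial, the factor (x − 2) tells us the largest block for λ = 2 has size 1.
Step 3 — with total size 3, 3 blocks, and largest block 1, the block sizes (in nonincreasing order) are [1, 1, 1].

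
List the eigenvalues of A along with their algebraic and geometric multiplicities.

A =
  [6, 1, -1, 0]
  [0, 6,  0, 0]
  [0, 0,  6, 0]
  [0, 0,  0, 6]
λ = 6: alg = 4, geom = 3

Step 1 — factor the characteristic polynomial to read off the algebraic multiplicities:
  χ_A(x) = (x - 6)^4

Step 2 — compute geometric multiplicities via the rank-nullity identity g(λ) = n − rank(A − λI):
  rank(A − (6)·I) = 1, so dim ker(A − (6)·I) = n − 1 = 3

Summary:
  λ = 6: algebraic multiplicity = 4, geometric multiplicity = 3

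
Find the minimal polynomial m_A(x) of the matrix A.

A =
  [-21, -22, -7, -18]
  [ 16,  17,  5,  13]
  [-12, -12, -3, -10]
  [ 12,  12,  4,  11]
x^2 - 2*x + 1

The characteristic polynomial is χ_A(x) = (x - 1)^4, so the eigenvalues are known. The minimal polynomial is
  m_A(x) = Π_λ (x − λ)^{k_λ}
where k_λ is the size of the *largest* Jordan block for λ (equivalently, the smallest k with (A − λI)^k v = 0 for every generalised eigenvector v of λ).

  λ = 1: largest Jordan block has size 2, contributing (x − 1)^2

So m_A(x) = (x - 1)^2 = x^2 - 2*x + 1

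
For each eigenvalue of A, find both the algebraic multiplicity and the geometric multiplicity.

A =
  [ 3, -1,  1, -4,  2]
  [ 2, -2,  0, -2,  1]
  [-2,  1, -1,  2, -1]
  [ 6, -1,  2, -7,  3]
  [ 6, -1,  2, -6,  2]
λ = -1: alg = 5, geom = 3

Step 1 — factor the characteristic polynomial to read off the algebraic multiplicities:
  χ_A(x) = (x + 1)^5

Step 2 — compute geometric multiplicities via the rank-nullity identity g(λ) = n − rank(A − λI):
  rank(A − (-1)·I) = 2, so dim ker(A − (-1)·I) = n − 2 = 3

Summary:
  λ = -1: algebraic multiplicity = 5, geometric multiplicity = 3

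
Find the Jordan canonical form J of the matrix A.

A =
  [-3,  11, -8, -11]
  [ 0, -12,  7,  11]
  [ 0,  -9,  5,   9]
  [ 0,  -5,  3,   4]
J_1(-3) ⊕ J_3(-1)

The characteristic polynomial is
  det(x·I − A) = x^4 + 6*x^3 + 12*x^2 + 10*x + 3 = (x + 1)^3*(x + 3)

Eigenvalues and multiplicities (the geometric multiplicity of λ is n − rank(A − λI), which equals the number of Jordan blocks for λ):
  λ = -3: algebraic multiplicity = 1, geometric multiplicity = 1
  λ = -1: algebraic multiplicity = 3, geometric multiplicity = 1

Determining the block sizes for each eigenvalue:
  λ = -3: one block (gm = 1), so the single block has size am = 1 → block sizes [1]
  λ = -1: one block (gm = 1), so the single block has size am = 3 → block sizes [3]

Assembling the blocks gives a Jordan form
J =
  [-3,  0,  0,  0]
  [ 0, -1,  1,  0]
  [ 0,  0, -1,  1]
  [ 0,  0,  0, -1]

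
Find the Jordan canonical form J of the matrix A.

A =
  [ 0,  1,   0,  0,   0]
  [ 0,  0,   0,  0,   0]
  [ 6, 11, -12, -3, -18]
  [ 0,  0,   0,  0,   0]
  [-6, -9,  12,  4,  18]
J_2(0) ⊕ J_2(0) ⊕ J_1(6)

The characteristic polynomial is
  det(x·I − A) = x^5 - 6*x^4 = x^4*(x - 6)

Eigenvalues and multiplicities (the geometric multiplicity of λ is n − rank(A − λI), which equals the number of Jordan blocks for λ):
  λ = 0: algebraic multiplicity = 4, geometric multiplicity = 2
  λ = 6: algebraic multiplicity = 1, geometric multiplicity = 1

Determining the block sizes for each eigenvalue:
  λ = 0: with am = 4 and gm = 2, the partition is not yet determined (e.g. several partitions of 4 into 2 parts exist). Let N = A − (0)·I. Computing rank(N^1) = 3, rank(N^2) = 1; the number of blocks of size ≥ j is rank(N^{j−1}) − rank(N^j), giving [2, 2]. So we have 2 block(s) of size 2 → block sizes [2, 2]
  λ = 6: one block (gm = 1), so the single block has size am = 1 → block sizes [1]

Assembling the blocks gives a Jordan form
J =
  [0, 1, 0, 0, 0]
  [0, 0, 0, 0, 0]
  [0, 0, 0, 1, 0]
  [0, 0, 0, 0, 0]
  [0, 0, 0, 0, 6]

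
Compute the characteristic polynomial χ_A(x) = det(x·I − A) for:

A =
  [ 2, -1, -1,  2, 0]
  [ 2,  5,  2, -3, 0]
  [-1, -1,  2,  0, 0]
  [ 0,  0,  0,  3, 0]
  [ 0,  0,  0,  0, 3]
x^5 - 15*x^4 + 90*x^3 - 270*x^2 + 405*x - 243

Expanding det(x·I − A) (e.g. by cofactor expansion or by noting that A is similar to its Jordan form J, which has the same characteristic polynomial as A) gives
  χ_A(x) = x^5 - 15*x^4 + 90*x^3 - 270*x^2 + 405*x - 243
which factors as (x - 3)^5. The eigenvalues (with algebraic multiplicities) are λ = 3 with multiplicity 5.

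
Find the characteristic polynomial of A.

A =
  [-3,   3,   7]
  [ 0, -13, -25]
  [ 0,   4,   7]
x^3 + 9*x^2 + 27*x + 27

Expanding det(x·I − A) (e.g. by cofactor expansion or by noting that A is similar to its Jordan form J, which has the same characteristic polynomial as A) gives
  χ_A(x) = x^3 + 9*x^2 + 27*x + 27
which factors as (x + 3)^3. The eigenvalues (with algebraic multiplicities) are λ = -3 with multiplicity 3.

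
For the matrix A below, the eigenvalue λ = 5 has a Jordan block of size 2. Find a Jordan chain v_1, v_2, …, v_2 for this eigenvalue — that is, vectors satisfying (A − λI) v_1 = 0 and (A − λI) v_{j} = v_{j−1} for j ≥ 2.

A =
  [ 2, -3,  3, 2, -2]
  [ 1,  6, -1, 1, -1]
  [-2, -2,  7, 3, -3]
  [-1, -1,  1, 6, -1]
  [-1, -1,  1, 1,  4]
A Jordan chain for λ = 5 of length 2:
v_1 = (-3, 1, -2, -1, -1)ᵀ
v_2 = (1, 0, 0, 0, 0)ᵀ

Let N = A − (5)·I. We want v_2 with N^2 v_2 = 0 but N^1 v_2 ≠ 0; then v_{j-1} := N · v_j for j = 2, …, 2.

Pick v_2 = (1, 0, 0, 0, 0)ᵀ.
Then v_1 = N · v_2 = (-3, 1, -2, -1, -1)ᵀ.

Sanity check: (A − (5)·I) v_1 = (0, 0, 0, 0, 0)ᵀ = 0. ✓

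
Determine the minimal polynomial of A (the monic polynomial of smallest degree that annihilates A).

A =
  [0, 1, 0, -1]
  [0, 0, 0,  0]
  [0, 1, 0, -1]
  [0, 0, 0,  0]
x^2

The characteristic polynomial is χ_A(x) = x^4, so the eigenvalues are known. The minimal polynomial is
  m_A(x) = Π_λ (x − λ)^{k_λ}
where k_λ is the size of the *largest* Jordan block for λ (equivalently, the smallest k with (A − λI)^k v = 0 for every generalised eigenvector v of λ).

  λ = 0: largest Jordan block has size 2, contributing (x − 0)^2

So m_A(x) = x^2 = x^2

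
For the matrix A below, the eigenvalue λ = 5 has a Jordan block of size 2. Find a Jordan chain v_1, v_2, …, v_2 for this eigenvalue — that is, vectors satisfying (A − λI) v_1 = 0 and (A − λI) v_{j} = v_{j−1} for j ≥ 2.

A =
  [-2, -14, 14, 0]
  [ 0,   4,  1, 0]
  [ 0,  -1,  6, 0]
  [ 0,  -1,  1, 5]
A Jordan chain for λ = 5 of length 2:
v_1 = (0, 1, 1, 1)ᵀ
v_2 = (2, -1, 0, 0)ᵀ

Let N = A − (5)·I. We want v_2 with N^2 v_2 = 0 but N^1 v_2 ≠ 0; then v_{j-1} := N · v_j for j = 2, …, 2.

Pick v_2 = (2, -1, 0, 0)ᵀ.
Then v_1 = N · v_2 = (0, 1, 1, 1)ᵀ.

Sanity check: (A − (5)·I) v_1 = (0, 0, 0, 0)ᵀ = 0. ✓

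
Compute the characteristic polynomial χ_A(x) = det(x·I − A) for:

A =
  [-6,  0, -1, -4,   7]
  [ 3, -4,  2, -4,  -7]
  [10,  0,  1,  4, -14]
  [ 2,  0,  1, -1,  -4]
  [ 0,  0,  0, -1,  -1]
x^5 + 11*x^4 + 43*x^3 + 73*x^2 + 56*x + 16

Expanding det(x·I − A) (e.g. by cofactor expansion or by noting that A is similar to its Jordan form J, which has the same characteristic polynomial as A) gives
  χ_A(x) = x^5 + 11*x^4 + 43*x^3 + 73*x^2 + 56*x + 16
which factors as (x + 1)^3*(x + 4)^2. The eigenvalues (with algebraic multiplicities) are λ = -4 with multiplicity 2, λ = -1 with multiplicity 3.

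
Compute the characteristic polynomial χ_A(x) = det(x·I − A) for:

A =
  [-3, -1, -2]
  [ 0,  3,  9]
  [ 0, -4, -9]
x^3 + 9*x^2 + 27*x + 27

Expanding det(x·I − A) (e.g. by cofactor expansion or by noting that A is similar to its Jordan form J, which has the same characteristic polynomial as A) gives
  χ_A(x) = x^3 + 9*x^2 + 27*x + 27
which factors as (x + 3)^3. The eigenvalues (with algebraic multiplicities) are λ = -3 with multiplicity 3.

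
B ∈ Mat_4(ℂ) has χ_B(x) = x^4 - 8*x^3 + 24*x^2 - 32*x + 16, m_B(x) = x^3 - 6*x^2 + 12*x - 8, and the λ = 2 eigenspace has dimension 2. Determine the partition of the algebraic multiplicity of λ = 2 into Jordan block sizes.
Block sizes for λ = 2: [3, 1]

Step 1 — from the characteristic polynomial, algebraic multiplicity of λ = 2 is 4. From dim ker(B − (2)·I) = 2, there are exactly 2 Jordan blocks for λ = 2.
Step 2 — from the minimal polynomial, the factor (x − 2)^3 tells us the largest block for λ = 2 has size 3.
Step 3 — with total size 4, 2 blocks, and largest block 3, the block sizes (in nonincreasing order) are [3, 1].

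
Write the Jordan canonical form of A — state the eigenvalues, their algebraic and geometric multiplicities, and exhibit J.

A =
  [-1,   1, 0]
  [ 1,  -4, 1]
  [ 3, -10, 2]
J_3(-1)

The characteristic polynomial is
  det(x·I − A) = x^3 + 3*x^2 + 3*x + 1 = (x + 1)^3

Eigenvalues and multiplicities (the geometric multiplicity of λ is n − rank(A − λI), which equals the number of Jordan blocks for λ):
  λ = -1: algebraic multiplicity = 3, geometric multiplicity = 1

Determining the block sizes for each eigenvalue:
  λ = -1: one block (gm = 1), so the single block has size am = 3 → block sizes [3]

Assembling the blocks gives a Jordan form
J =
  [-1,  1,  0]
  [ 0, -1,  1]
  [ 0,  0, -1]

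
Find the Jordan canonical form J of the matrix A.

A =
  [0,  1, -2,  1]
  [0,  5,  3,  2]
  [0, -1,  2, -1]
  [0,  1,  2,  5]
J_1(0) ⊕ J_3(4)

The characteristic polynomial is
  det(x·I − A) = x^4 - 12*x^3 + 48*x^2 - 64*x = x*(x - 4)^3

Eigenvalues and multiplicities (the geometric multiplicity of λ is n − rank(A − λI), which equals the number of Jordan blocks for λ):
  λ = 0: algebraic multiplicity = 1, geometric multiplicity = 1
  λ = 4: algebraic multiplicity = 3, geometric multiplicity = 1

Determining the block sizes for each eigenvalue:
  λ = 0: one block (gm = 1), so the single block has size am = 1 → block sizes [1]
  λ = 4: one block (gm = 1), so the single block has size am = 3 → block sizes [3]

Assembling the blocks gives a Jordan form
J =
  [0, 0, 0, 0]
  [0, 4, 1, 0]
  [0, 0, 4, 1]
  [0, 0, 0, 4]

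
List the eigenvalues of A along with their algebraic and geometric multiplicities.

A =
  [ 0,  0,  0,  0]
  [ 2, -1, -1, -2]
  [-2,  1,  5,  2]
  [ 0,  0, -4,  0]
λ = 0: alg = 2, geom = 2; λ = 2: alg = 2, geom = 1

Step 1 — factor the characteristic polynomial to read off the algebraic multiplicities:
  χ_A(x) = x^2*(x - 2)^2

Step 2 — compute geometric multiplicities via the rank-nullity identity g(λ) = n − rank(A − λI):
  rank(A − (0)·I) = 2, so dim ker(A − (0)·I) = n − 2 = 2
  rank(A − (2)·I) = 3, so dim ker(A − (2)·I) = n − 3 = 1

Summary:
  λ = 0: algebraic multiplicity = 2, geometric multiplicity = 2
  λ = 2: algebraic multiplicity = 2, geometric multiplicity = 1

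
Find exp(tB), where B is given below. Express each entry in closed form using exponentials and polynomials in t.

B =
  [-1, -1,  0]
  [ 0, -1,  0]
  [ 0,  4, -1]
e^{tB} =
  [exp(-t), -t*exp(-t), 0]
  [0, exp(-t), 0]
  [0, 4*t*exp(-t), exp(-t)]

Strategy: write B = P · J · P⁻¹ where J is a Jordan canonical form, so e^{tB} = P · e^{tJ} · P⁻¹, and e^{tJ} can be computed block-by-block.

B has Jordan form
J =
  [-1,  1,  0]
  [ 0, -1,  0]
  [ 0,  0, -1]
(up to reordering of blocks).

Per-block formulas:
  For a 1×1 block at λ = -1: exp(t · [-1]) = [e^(-1t)].
  For a 2×2 Jordan block J_2(-1): exp(t · J_2(-1)) = e^(-1t)·(I + t·N), where N is the 2×2 nilpotent shift.

After assembling e^{tJ} and conjugating by P, we get:

e^{tB} =
  [exp(-t), -t*exp(-t), 0]
  [0, exp(-t), 0]
  [0, 4*t*exp(-t), exp(-t)]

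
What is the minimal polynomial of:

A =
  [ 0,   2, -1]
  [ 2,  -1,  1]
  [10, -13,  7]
x^3 - 6*x^2 + 12*x - 8

The characteristic polynomial is χ_A(x) = (x - 2)^3, so the eigenvalues are known. The minimal polynomial is
  m_A(x) = Π_λ (x − λ)^{k_λ}
where k_λ is the size of the *largest* Jordan block for λ (equivalently, the smallest k with (A − λI)^k v = 0 for every generalised eigenvector v of λ).

  λ = 2: largest Jordan block has size 3, contributing (x − 2)^3

So m_A(x) = (x - 2)^3 = x^3 - 6*x^2 + 12*x - 8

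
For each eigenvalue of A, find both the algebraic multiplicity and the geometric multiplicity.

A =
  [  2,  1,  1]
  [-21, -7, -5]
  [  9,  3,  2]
λ = -1: alg = 3, geom = 1

Step 1 — factor the characteristic polynomial to read off the algebraic multiplicities:
  χ_A(x) = (x + 1)^3

Step 2 — compute geometric multiplicities via the rank-nullity identity g(λ) = n − rank(A − λI):
  rank(A − (-1)·I) = 2, so dim ker(A − (-1)·I) = n − 2 = 1

Summary:
  λ = -1: algebraic multiplicity = 3, geometric multiplicity = 1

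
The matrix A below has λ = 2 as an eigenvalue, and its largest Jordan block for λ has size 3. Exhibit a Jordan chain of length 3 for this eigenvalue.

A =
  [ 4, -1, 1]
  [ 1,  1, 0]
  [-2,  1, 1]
A Jordan chain for λ = 2 of length 3:
v_1 = (1, 1, -1)ᵀ
v_2 = (2, 1, -2)ᵀ
v_3 = (1, 0, 0)ᵀ

Let N = A − (2)·I. We want v_3 with N^3 v_3 = 0 but N^2 v_3 ≠ 0; then v_{j-1} := N · v_j for j = 3, …, 2.

Pick v_3 = (1, 0, 0)ᵀ.
Then v_2 = N · v_3 = (2, 1, -2)ᵀ.
Then v_1 = N · v_2 = (1, 1, -1)ᵀ.

Sanity check: (A − (2)·I) v_1 = (0, 0, 0)ᵀ = 0. ✓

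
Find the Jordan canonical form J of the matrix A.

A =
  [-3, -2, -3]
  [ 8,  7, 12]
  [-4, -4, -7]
J_2(-1) ⊕ J_1(-1)

The characteristic polynomial is
  det(x·I − A) = x^3 + 3*x^2 + 3*x + 1 = (x + 1)^3

Eigenvalues and multiplicities (the geometric multiplicity of λ is n − rank(A − λI), which equals the number of Jordan blocks for λ):
  λ = -1: algebraic multiplicity = 3, geometric multiplicity = 2

Determining the block sizes for each eigenvalue:
  λ = -1: 2 blocks summing to 3 forces exactly one block of size 2 and the rest size 1 → block sizes [2, 1]

Assembling the blocks gives a Jordan form
J =
  [-1,  1,  0]
  [ 0, -1,  0]
  [ 0,  0, -1]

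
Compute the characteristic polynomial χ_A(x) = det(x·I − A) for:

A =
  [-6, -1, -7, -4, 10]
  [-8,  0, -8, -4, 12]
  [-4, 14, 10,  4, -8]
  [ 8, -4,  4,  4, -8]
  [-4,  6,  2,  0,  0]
x^5 - 8*x^4 + 16*x^3

Expanding det(x·I − A) (e.g. by cofactor expansion or by noting that A is similar to its Jordan form J, which has the same characteristic polynomial as A) gives
  χ_A(x) = x^5 - 8*x^4 + 16*x^3
which factors as x^3*(x - 4)^2. The eigenvalues (with algebraic multiplicities) are λ = 0 with multiplicity 3, λ = 4 with multiplicity 2.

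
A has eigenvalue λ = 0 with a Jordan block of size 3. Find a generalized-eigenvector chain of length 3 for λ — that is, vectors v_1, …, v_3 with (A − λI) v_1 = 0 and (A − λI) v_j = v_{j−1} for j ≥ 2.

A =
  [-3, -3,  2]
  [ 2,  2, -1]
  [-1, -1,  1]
A Jordan chain for λ = 0 of length 3:
v_1 = (1, -1, 0)ᵀ
v_2 = (-3, 2, -1)ᵀ
v_3 = (1, 0, 0)ᵀ

Let N = A − (0)·I. We want v_3 with N^3 v_3 = 0 but N^2 v_3 ≠ 0; then v_{j-1} := N · v_j for j = 3, …, 2.

Pick v_3 = (1, 0, 0)ᵀ.
Then v_2 = N · v_3 = (-3, 2, -1)ᵀ.
Then v_1 = N · v_2 = (1, -1, 0)ᵀ.

Sanity check: (A − (0)·I) v_1 = (0, 0, 0)ᵀ = 0. ✓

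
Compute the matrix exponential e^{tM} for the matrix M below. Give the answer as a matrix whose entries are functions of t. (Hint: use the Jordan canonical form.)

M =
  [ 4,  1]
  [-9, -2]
e^{tM} =
  [3*t*exp(t) + exp(t), t*exp(t)]
  [-9*t*exp(t), -3*t*exp(t) + exp(t)]

Strategy: write M = P · J · P⁻¹ where J is a Jordan canonical form, so e^{tM} = P · e^{tJ} · P⁻¹, and e^{tJ} can be computed block-by-block.

M has Jordan form
J =
  [1, 1]
  [0, 1]
(up to reordering of blocks).

Per-block formulas:
  For a 2×2 Jordan block J_2(1): exp(t · J_2(1)) = e^(1t)·(I + t·N), where N is the 2×2 nilpotent shift.

After assembling e^{tJ} and conjugating by P, we get:

e^{tM} =
  [3*t*exp(t) + exp(t), t*exp(t)]
  [-9*t*exp(t), -3*t*exp(t) + exp(t)]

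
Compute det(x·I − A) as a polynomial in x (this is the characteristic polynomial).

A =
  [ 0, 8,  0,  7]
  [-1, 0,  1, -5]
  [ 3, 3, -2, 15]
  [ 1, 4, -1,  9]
x^4 - 7*x^3 + 15*x^2 - 13*x + 4

Expanding det(x·I − A) (e.g. by cofactor expansion or by noting that A is similar to its Jordan form J, which has the same characteristic polynomial as A) gives
  χ_A(x) = x^4 - 7*x^3 + 15*x^2 - 13*x + 4
which factors as (x - 4)*(x - 1)^3. The eigenvalues (with algebraic multiplicities) are λ = 1 with multiplicity 3, λ = 4 with multiplicity 1.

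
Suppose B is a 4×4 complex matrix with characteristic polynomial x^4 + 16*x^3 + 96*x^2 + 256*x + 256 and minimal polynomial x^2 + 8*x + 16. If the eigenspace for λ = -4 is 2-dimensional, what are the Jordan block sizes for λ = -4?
Block sizes for λ = -4: [2, 2]

Step 1 — from the characteristic polynomial, algebraic multiplicity of λ = -4 is 4. From dim ker(B − (-4)·I) = 2, there are exactly 2 Jordan blocks for λ = -4.
Step 2 — from the minimal polynomial, the factor (x + 4)^2 tells us the largest block for λ = -4 has size 2.
Step 3 — with total size 4, 2 blocks, and largest block 2, the block sizes (in nonincreasing order) are [2, 2].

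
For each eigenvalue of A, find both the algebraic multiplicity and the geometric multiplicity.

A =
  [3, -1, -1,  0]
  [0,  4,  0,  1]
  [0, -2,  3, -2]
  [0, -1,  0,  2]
λ = 3: alg = 4, geom = 2

Step 1 — factor the characteristic polynomial to read off the algebraic multiplicities:
  χ_A(x) = (x - 3)^4

Step 2 — compute geometric multiplicities via the rank-nullity identity g(λ) = n − rank(A − λI):
  rank(A − (3)·I) = 2, so dim ker(A − (3)·I) = n − 2 = 2

Summary:
  λ = 3: algebraic multiplicity = 4, geometric multiplicity = 2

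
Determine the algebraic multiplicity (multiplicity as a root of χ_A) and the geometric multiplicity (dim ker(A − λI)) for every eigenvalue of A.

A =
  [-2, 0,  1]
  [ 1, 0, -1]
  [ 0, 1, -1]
λ = -1: alg = 3, geom = 1

Step 1 — factor the characteristic polynomial to read off the algebraic multiplicities:
  χ_A(x) = (x + 1)^3

Step 2 — compute geometric multiplicities via the rank-nullity identity g(λ) = n − rank(A − λI):
  rank(A − (-1)·I) = 2, so dim ker(A − (-1)·I) = n − 2 = 1

Summary:
  λ = -1: algebraic multiplicity = 3, geometric multiplicity = 1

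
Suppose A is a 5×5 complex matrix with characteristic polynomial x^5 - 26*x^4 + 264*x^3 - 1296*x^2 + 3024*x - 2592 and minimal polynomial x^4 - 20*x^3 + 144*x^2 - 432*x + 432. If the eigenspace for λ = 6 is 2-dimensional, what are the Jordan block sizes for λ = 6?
Block sizes for λ = 6: [3, 1]

Step 1 — from the characteristic polynomial, algebraic multiplicity of λ = 6 is 4. From dim ker(A − (6)·I) = 2, there are exactly 2 Jordan blocks for λ = 6.
Step 2 — from the minimal polynomial, the factor (x − 6)^3 tells us the largest block for λ = 6 has size 3.
Step 3 — with total size 4, 2 blocks, and largest block 3, the block sizes (in nonincreasing order) are [3, 1].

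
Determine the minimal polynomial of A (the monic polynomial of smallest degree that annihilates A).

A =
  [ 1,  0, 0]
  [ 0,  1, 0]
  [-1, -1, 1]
x^2 - 2*x + 1

The characteristic polynomial is χ_A(x) = (x - 1)^3, so the eigenvalues are known. The minimal polynomial is
  m_A(x) = Π_λ (x − λ)^{k_λ}
where k_λ is the size of the *largest* Jordan block for λ (equivalently, the smallest k with (A − λI)^k v = 0 for every generalised eigenvector v of λ).

  λ = 1: largest Jordan block has size 2, contributing (x − 1)^2

So m_A(x) = (x - 1)^2 = x^2 - 2*x + 1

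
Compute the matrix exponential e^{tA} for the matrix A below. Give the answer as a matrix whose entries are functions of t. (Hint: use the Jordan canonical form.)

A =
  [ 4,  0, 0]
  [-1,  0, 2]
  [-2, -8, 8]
e^{tA} =
  [exp(4*t), 0, 0]
  [-t*exp(4*t), -4*t*exp(4*t) + exp(4*t), 2*t*exp(4*t)]
  [-2*t*exp(4*t), -8*t*exp(4*t), 4*t*exp(4*t) + exp(4*t)]

Strategy: write A = P · J · P⁻¹ where J is a Jordan canonical form, so e^{tA} = P · e^{tJ} · P⁻¹, and e^{tJ} can be computed block-by-block.

A has Jordan form
J =
  [4, 1, 0]
  [0, 4, 0]
  [0, 0, 4]
(up to reordering of blocks).

Per-block formulas:
  For a 1×1 block at λ = 4: exp(t · [4]) = [e^(4t)].
  For a 2×2 Jordan block J_2(4): exp(t · J_2(4)) = e^(4t)·(I + t·N), where N is the 2×2 nilpotent shift.

After assembling e^{tJ} and conjugating by P, we get:

e^{tA} =
  [exp(4*t), 0, 0]
  [-t*exp(4*t), -4*t*exp(4*t) + exp(4*t), 2*t*exp(4*t)]
  [-2*t*exp(4*t), -8*t*exp(4*t), 4*t*exp(4*t) + exp(4*t)]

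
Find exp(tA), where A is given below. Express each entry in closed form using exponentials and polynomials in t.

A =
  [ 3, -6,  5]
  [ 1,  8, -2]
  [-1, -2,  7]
e^{tA} =
  [-t^2*exp(6*t) - 3*t*exp(6*t) + exp(6*t), -2*t^2*exp(6*t) - 6*t*exp(6*t), t^2*exp(6*t) + 5*t*exp(6*t)]
  [t^2*exp(6*t)/2 + t*exp(6*t), t^2*exp(6*t) + 2*t*exp(6*t) + exp(6*t), -t^2*exp(6*t)/2 - 2*t*exp(6*t)]
  [-t*exp(6*t), -2*t*exp(6*t), t*exp(6*t) + exp(6*t)]

Strategy: write A = P · J · P⁻¹ where J is a Jordan canonical form, so e^{tA} = P · e^{tJ} · P⁻¹, and e^{tJ} can be computed block-by-block.

A has Jordan form
J =
  [6, 1, 0]
  [0, 6, 1]
  [0, 0, 6]
(up to reordering of blocks).

Per-block formulas:
  For a 3×3 Jordan block J_3(6): exp(t · J_3(6)) = e^(6t)·(I + t·N + (t^2/2)·N^2), where N is the 3×3 nilpotent shift.

After assembling e^{tJ} and conjugating by P, we get:

e^{tA} =
  [-t^2*exp(6*t) - 3*t*exp(6*t) + exp(6*t), -2*t^2*exp(6*t) - 6*t*exp(6*t), t^2*exp(6*t) + 5*t*exp(6*t)]
  [t^2*exp(6*t)/2 + t*exp(6*t), t^2*exp(6*t) + 2*t*exp(6*t) + exp(6*t), -t^2*exp(6*t)/2 - 2*t*exp(6*t)]
  [-t*exp(6*t), -2*t*exp(6*t), t*exp(6*t) + exp(6*t)]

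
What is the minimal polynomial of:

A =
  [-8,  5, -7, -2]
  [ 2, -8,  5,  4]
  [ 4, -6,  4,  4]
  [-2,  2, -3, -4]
x^3 + 12*x^2 + 48*x + 64

The characteristic polynomial is χ_A(x) = (x + 4)^4, so the eigenvalues are known. The minimal polynomial is
  m_A(x) = Π_λ (x − λ)^{k_λ}
where k_λ is the size of the *largest* Jordan block for λ (equivalently, the smallest k with (A − λI)^k v = 0 for every generalised eigenvector v of λ).

  λ = -4: largest Jordan block has size 3, contributing (x + 4)^3

So m_A(x) = (x + 4)^3 = x^3 + 12*x^2 + 48*x + 64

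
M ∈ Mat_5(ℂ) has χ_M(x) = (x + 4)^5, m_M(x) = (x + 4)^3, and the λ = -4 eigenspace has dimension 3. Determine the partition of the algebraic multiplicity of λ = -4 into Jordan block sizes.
Block sizes for λ = -4: [3, 1, 1]

Step 1 — from the characteristic polynomial, algebraic multiplicity of λ = -4 is 5. From dim ker(M − (-4)·I) = 3, there are exactly 3 Jordan blocks for λ = -4.
Step 2 — from the minimal polynomial, the factor (x + 4)^3 tells us the largest block for λ = -4 has size 3.
Step 3 — with total size 5, 3 blocks, and largest block 3, the block sizes (in nonincreasing order) are [3, 1, 1].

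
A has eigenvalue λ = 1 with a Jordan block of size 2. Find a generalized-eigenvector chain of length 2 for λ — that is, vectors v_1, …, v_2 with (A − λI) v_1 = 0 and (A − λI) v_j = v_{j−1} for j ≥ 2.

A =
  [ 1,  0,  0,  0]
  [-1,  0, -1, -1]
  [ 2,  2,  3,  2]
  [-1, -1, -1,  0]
A Jordan chain for λ = 1 of length 2:
v_1 = (0, -1, 2, -1)ᵀ
v_2 = (1, 0, 0, 0)ᵀ

Let N = A − (1)·I. We want v_2 with N^2 v_2 = 0 but N^1 v_2 ≠ 0; then v_{j-1} := N · v_j for j = 2, …, 2.

Pick v_2 = (1, 0, 0, 0)ᵀ.
Then v_1 = N · v_2 = (0, -1, 2, -1)ᵀ.

Sanity check: (A − (1)·I) v_1 = (0, 0, 0, 0)ᵀ = 0. ✓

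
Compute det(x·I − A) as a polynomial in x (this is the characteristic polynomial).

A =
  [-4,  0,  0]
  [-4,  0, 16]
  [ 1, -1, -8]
x^3 + 12*x^2 + 48*x + 64

Expanding det(x·I − A) (e.g. by cofactor expansion or by noting that A is similar to its Jordan form J, which has the same characteristic polynomial as A) gives
  χ_A(x) = x^3 + 12*x^2 + 48*x + 64
which factors as (x + 4)^3. The eigenvalues (with algebraic multiplicities) are λ = -4 with multiplicity 3.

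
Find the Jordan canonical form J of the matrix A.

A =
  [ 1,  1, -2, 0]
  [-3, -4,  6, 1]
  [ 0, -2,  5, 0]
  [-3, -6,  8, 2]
J_3(1) ⊕ J_1(1)

The characteristic polynomial is
  det(x·I − A) = x^4 - 4*x^3 + 6*x^2 - 4*x + 1 = (x - 1)^4

Eigenvalues and multiplicities (the geometric multiplicity of λ is n − rank(A − λI), which equals the number of Jordan blocks for λ):
  λ = 1: algebraic multiplicity = 4, geometric multiplicity = 2

Determining the block sizes for each eigenvalue:
  λ = 1: with am = 4 and gm = 2, the partition is not yet determined (e.g. several partitions of 4 into 2 parts exist). Let N = A − (1)·I. Computing rank(N^1) = 2, rank(N^2) = 1, rank(N^3) = 0; the number of blocks of size ≥ j is rank(N^{j−1}) − rank(N^j), giving [2, 1, 1]. So we have 1 block(s) of size 3, 1 block(s) of size 1 → block sizes [3, 1]

Assembling the blocks gives a Jordan form
J =
  [1, 1, 0, 0]
  [0, 1, 1, 0]
  [0, 0, 1, 0]
  [0, 0, 0, 1]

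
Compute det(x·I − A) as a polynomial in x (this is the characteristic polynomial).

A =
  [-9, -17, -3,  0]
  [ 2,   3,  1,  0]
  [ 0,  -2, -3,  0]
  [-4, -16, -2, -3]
x^4 + 12*x^3 + 54*x^2 + 108*x + 81

Expanding det(x·I − A) (e.g. by cofactor expansion or by noting that A is similar to its Jordan form J, which has the same characteristic polynomial as A) gives
  χ_A(x) = x^4 + 12*x^3 + 54*x^2 + 108*x + 81
which factors as (x + 3)^4. The eigenvalues (with algebraic multiplicities) are λ = -3 with multiplicity 4.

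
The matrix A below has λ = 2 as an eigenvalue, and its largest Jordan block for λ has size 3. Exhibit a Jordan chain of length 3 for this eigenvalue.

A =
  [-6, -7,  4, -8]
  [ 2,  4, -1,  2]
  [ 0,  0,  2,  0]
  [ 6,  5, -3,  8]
A Jordan chain for λ = 2 of length 3:
v_1 = (2, 0, 0, -2)ᵀ
v_2 = (-8, 2, 0, 6)ᵀ
v_3 = (1, 0, 0, 0)ᵀ

Let N = A − (2)·I. We want v_3 with N^3 v_3 = 0 but N^2 v_3 ≠ 0; then v_{j-1} := N · v_j for j = 3, …, 2.

Pick v_3 = (1, 0, 0, 0)ᵀ.
Then v_2 = N · v_3 = (-8, 2, 0, 6)ᵀ.
Then v_1 = N · v_2 = (2, 0, 0, -2)ᵀ.

Sanity check: (A − (2)·I) v_1 = (0, 0, 0, 0)ᵀ = 0. ✓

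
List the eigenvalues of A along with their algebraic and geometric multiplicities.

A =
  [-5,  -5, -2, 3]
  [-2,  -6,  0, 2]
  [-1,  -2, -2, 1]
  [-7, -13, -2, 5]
λ = -2: alg = 4, geom = 2

Step 1 — factor the characteristic polynomial to read off the algebraic multiplicities:
  χ_A(x) = (x + 2)^4

Step 2 — compute geometric multiplicities via the rank-nullity identity g(λ) = n − rank(A − λI):
  rank(A − (-2)·I) = 2, so dim ker(A − (-2)·I) = n − 2 = 2

Summary:
  λ = -2: algebraic multiplicity = 4, geometric multiplicity = 2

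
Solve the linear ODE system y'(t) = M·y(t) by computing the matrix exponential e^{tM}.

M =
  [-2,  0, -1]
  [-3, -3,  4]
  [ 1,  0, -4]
e^{tM} =
  [t*exp(-3*t) + exp(-3*t), 0, -t*exp(-3*t)]
  [t^2*exp(-3*t)/2 - 3*t*exp(-3*t), exp(-3*t), -t^2*exp(-3*t)/2 + 4*t*exp(-3*t)]
  [t*exp(-3*t), 0, -t*exp(-3*t) + exp(-3*t)]

Strategy: write M = P · J · P⁻¹ where J is a Jordan canonical form, so e^{tM} = P · e^{tJ} · P⁻¹, and e^{tJ} can be computed block-by-block.

M has Jordan form
J =
  [-3,  1,  0]
  [ 0, -3,  1]
  [ 0,  0, -3]
(up to reordering of blocks).

Per-block formulas:
  For a 3×3 Jordan block J_3(-3): exp(t · J_3(-3)) = e^(-3t)·(I + t·N + (t^2/2)·N^2), where N is the 3×3 nilpotent shift.

After assembling e^{tJ} and conjugating by P, we get:

e^{tM} =
  [t*exp(-3*t) + exp(-3*t), 0, -t*exp(-3*t)]
  [t^2*exp(-3*t)/2 - 3*t*exp(-3*t), exp(-3*t), -t^2*exp(-3*t)/2 + 4*t*exp(-3*t)]
  [t*exp(-3*t), 0, -t*exp(-3*t) + exp(-3*t)]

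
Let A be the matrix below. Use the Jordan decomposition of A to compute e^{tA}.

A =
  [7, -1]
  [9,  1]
e^{tA} =
  [3*t*exp(4*t) + exp(4*t), -t*exp(4*t)]
  [9*t*exp(4*t), -3*t*exp(4*t) + exp(4*t)]

Strategy: write A = P · J · P⁻¹ where J is a Jordan canonical form, so e^{tA} = P · e^{tJ} · P⁻¹, and e^{tJ} can be computed block-by-block.

A has Jordan form
J =
  [4, 1]
  [0, 4]
(up to reordering of blocks).

Per-block formulas:
  For a 2×2 Jordan block J_2(4): exp(t · J_2(4)) = e^(4t)·(I + t·N), where N is the 2×2 nilpotent shift.

After assembling e^{tJ} and conjugating by P, we get:

e^{tA} =
  [3*t*exp(4*t) + exp(4*t), -t*exp(4*t)]
  [9*t*exp(4*t), -3*t*exp(4*t) + exp(4*t)]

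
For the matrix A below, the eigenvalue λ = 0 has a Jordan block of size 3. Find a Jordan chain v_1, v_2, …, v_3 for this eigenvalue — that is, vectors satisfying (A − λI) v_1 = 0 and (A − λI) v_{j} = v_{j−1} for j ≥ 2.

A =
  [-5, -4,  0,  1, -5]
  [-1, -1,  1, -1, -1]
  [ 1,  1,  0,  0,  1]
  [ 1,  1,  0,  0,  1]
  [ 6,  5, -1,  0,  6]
A Jordan chain for λ = 0 of length 3:
v_1 = (1, 0, 0, 0, -1)ᵀ
v_2 = (0, 1, 0, 0, -1)ᵀ
v_3 = (0, 0, 1, 0, 0)ᵀ

Let N = A − (0)·I. We want v_3 with N^3 v_3 = 0 but N^2 v_3 ≠ 0; then v_{j-1} := N · v_j for j = 3, …, 2.

Pick v_3 = (0, 0, 1, 0, 0)ᵀ.
Then v_2 = N · v_3 = (0, 1, 0, 0, -1)ᵀ.
Then v_1 = N · v_2 = (1, 0, 0, 0, -1)ᵀ.

Sanity check: (A − (0)·I) v_1 = (0, 0, 0, 0, 0)ᵀ = 0. ✓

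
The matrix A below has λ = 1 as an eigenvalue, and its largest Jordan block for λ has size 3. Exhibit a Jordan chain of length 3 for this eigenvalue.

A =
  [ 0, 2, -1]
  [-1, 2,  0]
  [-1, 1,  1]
A Jordan chain for λ = 1 of length 3:
v_1 = (-1, -1, -1)ᵀ
v_2 = (2, 1, 1)ᵀ
v_3 = (0, 1, 0)ᵀ

Let N = A − (1)·I. We want v_3 with N^3 v_3 = 0 but N^2 v_3 ≠ 0; then v_{j-1} := N · v_j for j = 3, …, 2.

Pick v_3 = (0, 1, 0)ᵀ.
Then v_2 = N · v_3 = (2, 1, 1)ᵀ.
Then v_1 = N · v_2 = (-1, -1, -1)ᵀ.

Sanity check: (A − (1)·I) v_1 = (0, 0, 0)ᵀ = 0. ✓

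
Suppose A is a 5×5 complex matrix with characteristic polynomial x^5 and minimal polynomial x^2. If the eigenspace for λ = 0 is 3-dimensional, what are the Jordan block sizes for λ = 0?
Block sizes for λ = 0: [2, 2, 1]

Step 1 — from the characteristic polynomial, algebraic multiplicity of λ = 0 is 5. From dim ker(A − (0)·I) = 3, there are exactly 3 Jordan blocks for λ = 0.
Step 2 — from the minimal polynomial, the factor (x − 0)^2 tells us the largest block for λ = 0 has size 2.
Step 3 — with total size 5, 3 blocks, and largest block 2, the block sizes (in nonincreasing order) are [2, 2, 1].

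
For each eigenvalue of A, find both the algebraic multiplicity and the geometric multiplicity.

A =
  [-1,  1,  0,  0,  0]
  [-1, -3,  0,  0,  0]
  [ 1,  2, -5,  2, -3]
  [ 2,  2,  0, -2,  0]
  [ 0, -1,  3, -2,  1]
λ = -2: alg = 5, geom = 3

Step 1 — factor the characteristic polynomial to read off the algebraic multiplicities:
  χ_A(x) = (x + 2)^5

Step 2 — compute geometric multiplicities via the rank-nullity identity g(λ) = n − rank(A − λI):
  rank(A − (-2)·I) = 2, so dim ker(A − (-2)·I) = n − 2 = 3

Summary:
  λ = -2: algebraic multiplicity = 5, geometric multiplicity = 3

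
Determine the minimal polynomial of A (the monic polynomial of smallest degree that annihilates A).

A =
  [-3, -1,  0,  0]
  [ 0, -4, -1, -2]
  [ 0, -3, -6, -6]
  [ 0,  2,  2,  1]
x^3 + 9*x^2 + 27*x + 27

The characteristic polynomial is χ_A(x) = (x + 3)^4, so the eigenvalues are known. The minimal polynomial is
  m_A(x) = Π_λ (x − λ)^{k_λ}
where k_λ is the size of the *largest* Jordan block for λ (equivalently, the smallest k with (A − λI)^k v = 0 for every generalised eigenvector v of λ).

  λ = -3: largest Jordan block has size 3, contributing (x + 3)^3

So m_A(x) = (x + 3)^3 = x^3 + 9*x^2 + 27*x + 27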